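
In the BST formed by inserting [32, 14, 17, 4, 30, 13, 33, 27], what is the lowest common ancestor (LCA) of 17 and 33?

Tree insertion order: [32, 14, 17, 4, 30, 13, 33, 27]
Tree (level-order array): [32, 14, 33, 4, 17, None, None, None, 13, None, 30, None, None, 27]
In a BST, the LCA of p=17, q=33 is the first node v on the
root-to-leaf path with p <= v <= q (go left if both < v, right if both > v).
Walk from root:
  at 32: 17 <= 32 <= 33, this is the LCA
LCA = 32


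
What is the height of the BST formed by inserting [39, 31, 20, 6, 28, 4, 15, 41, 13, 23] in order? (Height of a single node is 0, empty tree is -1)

Insertion order: [39, 31, 20, 6, 28, 4, 15, 41, 13, 23]
Tree (level-order array): [39, 31, 41, 20, None, None, None, 6, 28, 4, 15, 23, None, None, None, 13]
Compute height bottom-up (empty subtree = -1):
  height(4) = 1 + max(-1, -1) = 0
  height(13) = 1 + max(-1, -1) = 0
  height(15) = 1 + max(0, -1) = 1
  height(6) = 1 + max(0, 1) = 2
  height(23) = 1 + max(-1, -1) = 0
  height(28) = 1 + max(0, -1) = 1
  height(20) = 1 + max(2, 1) = 3
  height(31) = 1 + max(3, -1) = 4
  height(41) = 1 + max(-1, -1) = 0
  height(39) = 1 + max(4, 0) = 5
Height = 5


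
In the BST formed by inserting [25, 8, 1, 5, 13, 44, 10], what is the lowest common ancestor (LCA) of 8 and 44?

Tree insertion order: [25, 8, 1, 5, 13, 44, 10]
Tree (level-order array): [25, 8, 44, 1, 13, None, None, None, 5, 10]
In a BST, the LCA of p=8, q=44 is the first node v on the
root-to-leaf path with p <= v <= q (go left if both < v, right if both > v).
Walk from root:
  at 25: 8 <= 25 <= 44, this is the LCA
LCA = 25


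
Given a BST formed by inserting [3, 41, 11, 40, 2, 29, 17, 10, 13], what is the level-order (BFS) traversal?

Tree insertion order: [3, 41, 11, 40, 2, 29, 17, 10, 13]
Tree (level-order array): [3, 2, 41, None, None, 11, None, 10, 40, None, None, 29, None, 17, None, 13]
BFS from the root, enqueuing left then right child of each popped node:
  queue [3] -> pop 3, enqueue [2, 41], visited so far: [3]
  queue [2, 41] -> pop 2, enqueue [none], visited so far: [3, 2]
  queue [41] -> pop 41, enqueue [11], visited so far: [3, 2, 41]
  queue [11] -> pop 11, enqueue [10, 40], visited so far: [3, 2, 41, 11]
  queue [10, 40] -> pop 10, enqueue [none], visited so far: [3, 2, 41, 11, 10]
  queue [40] -> pop 40, enqueue [29], visited so far: [3, 2, 41, 11, 10, 40]
  queue [29] -> pop 29, enqueue [17], visited so far: [3, 2, 41, 11, 10, 40, 29]
  queue [17] -> pop 17, enqueue [13], visited so far: [3, 2, 41, 11, 10, 40, 29, 17]
  queue [13] -> pop 13, enqueue [none], visited so far: [3, 2, 41, 11, 10, 40, 29, 17, 13]
Result: [3, 2, 41, 11, 10, 40, 29, 17, 13]


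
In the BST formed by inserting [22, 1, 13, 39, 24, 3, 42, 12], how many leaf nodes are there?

Tree built from: [22, 1, 13, 39, 24, 3, 42, 12]
Tree (level-order array): [22, 1, 39, None, 13, 24, 42, 3, None, None, None, None, None, None, 12]
Rule: A leaf has 0 children.
Per-node child counts:
  node 22: 2 child(ren)
  node 1: 1 child(ren)
  node 13: 1 child(ren)
  node 3: 1 child(ren)
  node 12: 0 child(ren)
  node 39: 2 child(ren)
  node 24: 0 child(ren)
  node 42: 0 child(ren)
Matching nodes: [12, 24, 42]
Count of leaf nodes: 3


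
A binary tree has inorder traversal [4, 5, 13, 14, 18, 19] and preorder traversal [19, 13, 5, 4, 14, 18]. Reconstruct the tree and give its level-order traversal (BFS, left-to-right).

Inorder:  [4, 5, 13, 14, 18, 19]
Preorder: [19, 13, 5, 4, 14, 18]
Algorithm: preorder visits root first, so consume preorder in order;
for each root, split the current inorder slice at that value into
left-subtree inorder and right-subtree inorder, then recurse.
Recursive splits:
  root=19; inorder splits into left=[4, 5, 13, 14, 18], right=[]
  root=13; inorder splits into left=[4, 5], right=[14, 18]
  root=5; inorder splits into left=[4], right=[]
  root=4; inorder splits into left=[], right=[]
  root=14; inorder splits into left=[], right=[18]
  root=18; inorder splits into left=[], right=[]
Reconstructed level-order: [19, 13, 5, 14, 4, 18]


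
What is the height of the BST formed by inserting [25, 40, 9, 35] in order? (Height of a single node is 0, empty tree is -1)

Insertion order: [25, 40, 9, 35]
Tree (level-order array): [25, 9, 40, None, None, 35]
Compute height bottom-up (empty subtree = -1):
  height(9) = 1 + max(-1, -1) = 0
  height(35) = 1 + max(-1, -1) = 0
  height(40) = 1 + max(0, -1) = 1
  height(25) = 1 + max(0, 1) = 2
Height = 2


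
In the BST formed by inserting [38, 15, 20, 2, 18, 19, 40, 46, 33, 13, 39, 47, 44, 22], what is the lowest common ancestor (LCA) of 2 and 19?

Tree insertion order: [38, 15, 20, 2, 18, 19, 40, 46, 33, 13, 39, 47, 44, 22]
Tree (level-order array): [38, 15, 40, 2, 20, 39, 46, None, 13, 18, 33, None, None, 44, 47, None, None, None, 19, 22]
In a BST, the LCA of p=2, q=19 is the first node v on the
root-to-leaf path with p <= v <= q (go left if both < v, right if both > v).
Walk from root:
  at 38: both 2 and 19 < 38, go left
  at 15: 2 <= 15 <= 19, this is the LCA
LCA = 15


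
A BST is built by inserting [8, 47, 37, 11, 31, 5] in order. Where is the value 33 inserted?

Starting tree (level order): [8, 5, 47, None, None, 37, None, 11, None, None, 31]
Insertion path: 8 -> 47 -> 37 -> 11 -> 31
Result: insert 33 as right child of 31
Final tree (level order): [8, 5, 47, None, None, 37, None, 11, None, None, 31, None, 33]


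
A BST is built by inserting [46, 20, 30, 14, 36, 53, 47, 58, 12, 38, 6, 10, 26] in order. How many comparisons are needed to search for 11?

Search path for 11: 46 -> 20 -> 14 -> 12 -> 6 -> 10
Found: False
Comparisons: 6


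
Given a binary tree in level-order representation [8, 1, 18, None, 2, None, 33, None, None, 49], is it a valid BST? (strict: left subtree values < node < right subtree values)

Level-order array: [8, 1, 18, None, 2, None, 33, None, None, 49]
Validate using subtree bounds (lo, hi): at each node, require lo < value < hi,
then recurse left with hi=value and right with lo=value.
Preorder trace (stopping at first violation):
  at node 8 with bounds (-inf, +inf): OK
  at node 1 with bounds (-inf, 8): OK
  at node 2 with bounds (1, 8): OK
  at node 18 with bounds (8, +inf): OK
  at node 33 with bounds (18, +inf): OK
  at node 49 with bounds (18, 33): VIOLATION
Node 49 violates its bound: not (18 < 49 < 33).
Result: Not a valid BST


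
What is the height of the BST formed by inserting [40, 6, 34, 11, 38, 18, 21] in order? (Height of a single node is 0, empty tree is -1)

Insertion order: [40, 6, 34, 11, 38, 18, 21]
Tree (level-order array): [40, 6, None, None, 34, 11, 38, None, 18, None, None, None, 21]
Compute height bottom-up (empty subtree = -1):
  height(21) = 1 + max(-1, -1) = 0
  height(18) = 1 + max(-1, 0) = 1
  height(11) = 1 + max(-1, 1) = 2
  height(38) = 1 + max(-1, -1) = 0
  height(34) = 1 + max(2, 0) = 3
  height(6) = 1 + max(-1, 3) = 4
  height(40) = 1 + max(4, -1) = 5
Height = 5


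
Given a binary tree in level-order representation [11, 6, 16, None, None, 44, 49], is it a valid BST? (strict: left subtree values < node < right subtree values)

Level-order array: [11, 6, 16, None, None, 44, 49]
Validate using subtree bounds (lo, hi): at each node, require lo < value < hi,
then recurse left with hi=value and right with lo=value.
Preorder trace (stopping at first violation):
  at node 11 with bounds (-inf, +inf): OK
  at node 6 with bounds (-inf, 11): OK
  at node 16 with bounds (11, +inf): OK
  at node 44 with bounds (11, 16): VIOLATION
Node 44 violates its bound: not (11 < 44 < 16).
Result: Not a valid BST


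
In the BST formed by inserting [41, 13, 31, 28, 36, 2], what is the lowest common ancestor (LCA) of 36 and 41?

Tree insertion order: [41, 13, 31, 28, 36, 2]
Tree (level-order array): [41, 13, None, 2, 31, None, None, 28, 36]
In a BST, the LCA of p=36, q=41 is the first node v on the
root-to-leaf path with p <= v <= q (go left if both < v, right if both > v).
Walk from root:
  at 41: 36 <= 41 <= 41, this is the LCA
LCA = 41


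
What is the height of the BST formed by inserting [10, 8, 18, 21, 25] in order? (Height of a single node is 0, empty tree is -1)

Insertion order: [10, 8, 18, 21, 25]
Tree (level-order array): [10, 8, 18, None, None, None, 21, None, 25]
Compute height bottom-up (empty subtree = -1):
  height(8) = 1 + max(-1, -1) = 0
  height(25) = 1 + max(-1, -1) = 0
  height(21) = 1 + max(-1, 0) = 1
  height(18) = 1 + max(-1, 1) = 2
  height(10) = 1 + max(0, 2) = 3
Height = 3


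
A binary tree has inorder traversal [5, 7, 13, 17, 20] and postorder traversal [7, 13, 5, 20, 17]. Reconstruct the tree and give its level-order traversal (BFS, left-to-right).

Inorder:   [5, 7, 13, 17, 20]
Postorder: [7, 13, 5, 20, 17]
Algorithm: postorder visits root last, so walk postorder right-to-left;
each value is the root of the current inorder slice — split it at that
value, recurse on the right subtree first, then the left.
Recursive splits:
  root=17; inorder splits into left=[5, 7, 13], right=[20]
  root=20; inorder splits into left=[], right=[]
  root=5; inorder splits into left=[], right=[7, 13]
  root=13; inorder splits into left=[7], right=[]
  root=7; inorder splits into left=[], right=[]
Reconstructed level-order: [17, 5, 20, 13, 7]


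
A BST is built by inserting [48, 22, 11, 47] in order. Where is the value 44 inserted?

Starting tree (level order): [48, 22, None, 11, 47]
Insertion path: 48 -> 22 -> 47
Result: insert 44 as left child of 47
Final tree (level order): [48, 22, None, 11, 47, None, None, 44]


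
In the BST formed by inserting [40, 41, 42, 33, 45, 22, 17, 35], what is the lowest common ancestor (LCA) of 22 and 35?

Tree insertion order: [40, 41, 42, 33, 45, 22, 17, 35]
Tree (level-order array): [40, 33, 41, 22, 35, None, 42, 17, None, None, None, None, 45]
In a BST, the LCA of p=22, q=35 is the first node v on the
root-to-leaf path with p <= v <= q (go left if both < v, right if both > v).
Walk from root:
  at 40: both 22 and 35 < 40, go left
  at 33: 22 <= 33 <= 35, this is the LCA
LCA = 33


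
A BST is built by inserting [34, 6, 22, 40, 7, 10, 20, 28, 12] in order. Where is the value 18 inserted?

Starting tree (level order): [34, 6, 40, None, 22, None, None, 7, 28, None, 10, None, None, None, 20, 12]
Insertion path: 34 -> 6 -> 22 -> 7 -> 10 -> 20 -> 12
Result: insert 18 as right child of 12
Final tree (level order): [34, 6, 40, None, 22, None, None, 7, 28, None, 10, None, None, None, 20, 12, None, None, 18]


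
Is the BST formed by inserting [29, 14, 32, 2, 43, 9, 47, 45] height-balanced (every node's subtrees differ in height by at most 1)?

Tree (level-order array): [29, 14, 32, 2, None, None, 43, None, 9, None, 47, None, None, 45]
Definition: a tree is height-balanced if, at every node, |h(left) - h(right)| <= 1 (empty subtree has height -1).
Bottom-up per-node check:
  node 9: h_left=-1, h_right=-1, diff=0 [OK], height=0
  node 2: h_left=-1, h_right=0, diff=1 [OK], height=1
  node 14: h_left=1, h_right=-1, diff=2 [FAIL (|1--1|=2 > 1)], height=2
  node 45: h_left=-1, h_right=-1, diff=0 [OK], height=0
  node 47: h_left=0, h_right=-1, diff=1 [OK], height=1
  node 43: h_left=-1, h_right=1, diff=2 [FAIL (|-1-1|=2 > 1)], height=2
  node 32: h_left=-1, h_right=2, diff=3 [FAIL (|-1-2|=3 > 1)], height=3
  node 29: h_left=2, h_right=3, diff=1 [OK], height=4
Node 14 violates the condition: |1 - -1| = 2 > 1.
Result: Not balanced


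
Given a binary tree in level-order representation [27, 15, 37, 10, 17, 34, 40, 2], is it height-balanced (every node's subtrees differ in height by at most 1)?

Tree (level-order array): [27, 15, 37, 10, 17, 34, 40, 2]
Definition: a tree is height-balanced if, at every node, |h(left) - h(right)| <= 1 (empty subtree has height -1).
Bottom-up per-node check:
  node 2: h_left=-1, h_right=-1, diff=0 [OK], height=0
  node 10: h_left=0, h_right=-1, diff=1 [OK], height=1
  node 17: h_left=-1, h_right=-1, diff=0 [OK], height=0
  node 15: h_left=1, h_right=0, diff=1 [OK], height=2
  node 34: h_left=-1, h_right=-1, diff=0 [OK], height=0
  node 40: h_left=-1, h_right=-1, diff=0 [OK], height=0
  node 37: h_left=0, h_right=0, diff=0 [OK], height=1
  node 27: h_left=2, h_right=1, diff=1 [OK], height=3
All nodes satisfy the balance condition.
Result: Balanced


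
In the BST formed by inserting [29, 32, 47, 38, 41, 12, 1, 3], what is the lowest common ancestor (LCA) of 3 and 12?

Tree insertion order: [29, 32, 47, 38, 41, 12, 1, 3]
Tree (level-order array): [29, 12, 32, 1, None, None, 47, None, 3, 38, None, None, None, None, 41]
In a BST, the LCA of p=3, q=12 is the first node v on the
root-to-leaf path with p <= v <= q (go left if both < v, right if both > v).
Walk from root:
  at 29: both 3 and 12 < 29, go left
  at 12: 3 <= 12 <= 12, this is the LCA
LCA = 12


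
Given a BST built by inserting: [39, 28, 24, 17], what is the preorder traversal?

Tree insertion order: [39, 28, 24, 17]
Tree (level-order array): [39, 28, None, 24, None, 17]
Preorder traversal: [39, 28, 24, 17]


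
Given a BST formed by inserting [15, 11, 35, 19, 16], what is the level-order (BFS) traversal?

Tree insertion order: [15, 11, 35, 19, 16]
Tree (level-order array): [15, 11, 35, None, None, 19, None, 16]
BFS from the root, enqueuing left then right child of each popped node:
  queue [15] -> pop 15, enqueue [11, 35], visited so far: [15]
  queue [11, 35] -> pop 11, enqueue [none], visited so far: [15, 11]
  queue [35] -> pop 35, enqueue [19], visited so far: [15, 11, 35]
  queue [19] -> pop 19, enqueue [16], visited so far: [15, 11, 35, 19]
  queue [16] -> pop 16, enqueue [none], visited so far: [15, 11, 35, 19, 16]
Result: [15, 11, 35, 19, 16]


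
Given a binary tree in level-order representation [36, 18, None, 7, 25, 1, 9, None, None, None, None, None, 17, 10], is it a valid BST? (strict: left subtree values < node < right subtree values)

Level-order array: [36, 18, None, 7, 25, 1, 9, None, None, None, None, None, 17, 10]
Validate using subtree bounds (lo, hi): at each node, require lo < value < hi,
then recurse left with hi=value and right with lo=value.
Preorder trace (stopping at first violation):
  at node 36 with bounds (-inf, +inf): OK
  at node 18 with bounds (-inf, 36): OK
  at node 7 with bounds (-inf, 18): OK
  at node 1 with bounds (-inf, 7): OK
  at node 9 with bounds (7, 18): OK
  at node 17 with bounds (9, 18): OK
  at node 10 with bounds (9, 17): OK
  at node 25 with bounds (18, 36): OK
No violation found at any node.
Result: Valid BST


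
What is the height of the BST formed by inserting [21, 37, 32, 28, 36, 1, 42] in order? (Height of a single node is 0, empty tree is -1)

Insertion order: [21, 37, 32, 28, 36, 1, 42]
Tree (level-order array): [21, 1, 37, None, None, 32, 42, 28, 36]
Compute height bottom-up (empty subtree = -1):
  height(1) = 1 + max(-1, -1) = 0
  height(28) = 1 + max(-1, -1) = 0
  height(36) = 1 + max(-1, -1) = 0
  height(32) = 1 + max(0, 0) = 1
  height(42) = 1 + max(-1, -1) = 0
  height(37) = 1 + max(1, 0) = 2
  height(21) = 1 + max(0, 2) = 3
Height = 3


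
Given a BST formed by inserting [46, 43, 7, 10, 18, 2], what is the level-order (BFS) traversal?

Tree insertion order: [46, 43, 7, 10, 18, 2]
Tree (level-order array): [46, 43, None, 7, None, 2, 10, None, None, None, 18]
BFS from the root, enqueuing left then right child of each popped node:
  queue [46] -> pop 46, enqueue [43], visited so far: [46]
  queue [43] -> pop 43, enqueue [7], visited so far: [46, 43]
  queue [7] -> pop 7, enqueue [2, 10], visited so far: [46, 43, 7]
  queue [2, 10] -> pop 2, enqueue [none], visited so far: [46, 43, 7, 2]
  queue [10] -> pop 10, enqueue [18], visited so far: [46, 43, 7, 2, 10]
  queue [18] -> pop 18, enqueue [none], visited so far: [46, 43, 7, 2, 10, 18]
Result: [46, 43, 7, 2, 10, 18]


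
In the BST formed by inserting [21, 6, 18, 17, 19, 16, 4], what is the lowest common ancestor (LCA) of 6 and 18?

Tree insertion order: [21, 6, 18, 17, 19, 16, 4]
Tree (level-order array): [21, 6, None, 4, 18, None, None, 17, 19, 16]
In a BST, the LCA of p=6, q=18 is the first node v on the
root-to-leaf path with p <= v <= q (go left if both < v, right if both > v).
Walk from root:
  at 21: both 6 and 18 < 21, go left
  at 6: 6 <= 6 <= 18, this is the LCA
LCA = 6


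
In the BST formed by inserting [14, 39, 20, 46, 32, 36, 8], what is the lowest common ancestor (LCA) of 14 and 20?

Tree insertion order: [14, 39, 20, 46, 32, 36, 8]
Tree (level-order array): [14, 8, 39, None, None, 20, 46, None, 32, None, None, None, 36]
In a BST, the LCA of p=14, q=20 is the first node v on the
root-to-leaf path with p <= v <= q (go left if both < v, right if both > v).
Walk from root:
  at 14: 14 <= 14 <= 20, this is the LCA
LCA = 14


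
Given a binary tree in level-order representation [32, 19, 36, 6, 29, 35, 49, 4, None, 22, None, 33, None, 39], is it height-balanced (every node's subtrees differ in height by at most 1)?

Tree (level-order array): [32, 19, 36, 6, 29, 35, 49, 4, None, 22, None, 33, None, 39]
Definition: a tree is height-balanced if, at every node, |h(left) - h(right)| <= 1 (empty subtree has height -1).
Bottom-up per-node check:
  node 4: h_left=-1, h_right=-1, diff=0 [OK], height=0
  node 6: h_left=0, h_right=-1, diff=1 [OK], height=1
  node 22: h_left=-1, h_right=-1, diff=0 [OK], height=0
  node 29: h_left=0, h_right=-1, diff=1 [OK], height=1
  node 19: h_left=1, h_right=1, diff=0 [OK], height=2
  node 33: h_left=-1, h_right=-1, diff=0 [OK], height=0
  node 35: h_left=0, h_right=-1, diff=1 [OK], height=1
  node 39: h_left=-1, h_right=-1, diff=0 [OK], height=0
  node 49: h_left=0, h_right=-1, diff=1 [OK], height=1
  node 36: h_left=1, h_right=1, diff=0 [OK], height=2
  node 32: h_left=2, h_right=2, diff=0 [OK], height=3
All nodes satisfy the balance condition.
Result: Balanced


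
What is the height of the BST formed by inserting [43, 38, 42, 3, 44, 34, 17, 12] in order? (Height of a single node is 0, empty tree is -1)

Insertion order: [43, 38, 42, 3, 44, 34, 17, 12]
Tree (level-order array): [43, 38, 44, 3, 42, None, None, None, 34, None, None, 17, None, 12]
Compute height bottom-up (empty subtree = -1):
  height(12) = 1 + max(-1, -1) = 0
  height(17) = 1 + max(0, -1) = 1
  height(34) = 1 + max(1, -1) = 2
  height(3) = 1 + max(-1, 2) = 3
  height(42) = 1 + max(-1, -1) = 0
  height(38) = 1 + max(3, 0) = 4
  height(44) = 1 + max(-1, -1) = 0
  height(43) = 1 + max(4, 0) = 5
Height = 5


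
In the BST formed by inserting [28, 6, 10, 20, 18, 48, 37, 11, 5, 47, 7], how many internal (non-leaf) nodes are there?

Tree built from: [28, 6, 10, 20, 18, 48, 37, 11, 5, 47, 7]
Tree (level-order array): [28, 6, 48, 5, 10, 37, None, None, None, 7, 20, None, 47, None, None, 18, None, None, None, 11]
Rule: An internal node has at least one child.
Per-node child counts:
  node 28: 2 child(ren)
  node 6: 2 child(ren)
  node 5: 0 child(ren)
  node 10: 2 child(ren)
  node 7: 0 child(ren)
  node 20: 1 child(ren)
  node 18: 1 child(ren)
  node 11: 0 child(ren)
  node 48: 1 child(ren)
  node 37: 1 child(ren)
  node 47: 0 child(ren)
Matching nodes: [28, 6, 10, 20, 18, 48, 37]
Count of internal (non-leaf) nodes: 7


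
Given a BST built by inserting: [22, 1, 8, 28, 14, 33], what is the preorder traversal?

Tree insertion order: [22, 1, 8, 28, 14, 33]
Tree (level-order array): [22, 1, 28, None, 8, None, 33, None, 14]
Preorder traversal: [22, 1, 8, 14, 28, 33]


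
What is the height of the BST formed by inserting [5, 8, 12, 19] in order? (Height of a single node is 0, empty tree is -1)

Insertion order: [5, 8, 12, 19]
Tree (level-order array): [5, None, 8, None, 12, None, 19]
Compute height bottom-up (empty subtree = -1):
  height(19) = 1 + max(-1, -1) = 0
  height(12) = 1 + max(-1, 0) = 1
  height(8) = 1 + max(-1, 1) = 2
  height(5) = 1 + max(-1, 2) = 3
Height = 3


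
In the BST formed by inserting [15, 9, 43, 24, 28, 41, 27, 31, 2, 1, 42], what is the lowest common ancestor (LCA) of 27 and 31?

Tree insertion order: [15, 9, 43, 24, 28, 41, 27, 31, 2, 1, 42]
Tree (level-order array): [15, 9, 43, 2, None, 24, None, 1, None, None, 28, None, None, 27, 41, None, None, 31, 42]
In a BST, the LCA of p=27, q=31 is the first node v on the
root-to-leaf path with p <= v <= q (go left if both < v, right if both > v).
Walk from root:
  at 15: both 27 and 31 > 15, go right
  at 43: both 27 and 31 < 43, go left
  at 24: both 27 and 31 > 24, go right
  at 28: 27 <= 28 <= 31, this is the LCA
LCA = 28


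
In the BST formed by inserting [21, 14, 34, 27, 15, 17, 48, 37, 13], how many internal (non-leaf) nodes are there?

Tree built from: [21, 14, 34, 27, 15, 17, 48, 37, 13]
Tree (level-order array): [21, 14, 34, 13, 15, 27, 48, None, None, None, 17, None, None, 37]
Rule: An internal node has at least one child.
Per-node child counts:
  node 21: 2 child(ren)
  node 14: 2 child(ren)
  node 13: 0 child(ren)
  node 15: 1 child(ren)
  node 17: 0 child(ren)
  node 34: 2 child(ren)
  node 27: 0 child(ren)
  node 48: 1 child(ren)
  node 37: 0 child(ren)
Matching nodes: [21, 14, 15, 34, 48]
Count of internal (non-leaf) nodes: 5


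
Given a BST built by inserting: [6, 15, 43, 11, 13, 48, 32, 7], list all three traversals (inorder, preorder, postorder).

Tree insertion order: [6, 15, 43, 11, 13, 48, 32, 7]
Tree (level-order array): [6, None, 15, 11, 43, 7, 13, 32, 48]
Inorder (L, root, R): [6, 7, 11, 13, 15, 32, 43, 48]
Preorder (root, L, R): [6, 15, 11, 7, 13, 43, 32, 48]
Postorder (L, R, root): [7, 13, 11, 32, 48, 43, 15, 6]


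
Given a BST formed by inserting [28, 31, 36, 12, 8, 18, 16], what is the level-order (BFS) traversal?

Tree insertion order: [28, 31, 36, 12, 8, 18, 16]
Tree (level-order array): [28, 12, 31, 8, 18, None, 36, None, None, 16]
BFS from the root, enqueuing left then right child of each popped node:
  queue [28] -> pop 28, enqueue [12, 31], visited so far: [28]
  queue [12, 31] -> pop 12, enqueue [8, 18], visited so far: [28, 12]
  queue [31, 8, 18] -> pop 31, enqueue [36], visited so far: [28, 12, 31]
  queue [8, 18, 36] -> pop 8, enqueue [none], visited so far: [28, 12, 31, 8]
  queue [18, 36] -> pop 18, enqueue [16], visited so far: [28, 12, 31, 8, 18]
  queue [36, 16] -> pop 36, enqueue [none], visited so far: [28, 12, 31, 8, 18, 36]
  queue [16] -> pop 16, enqueue [none], visited so far: [28, 12, 31, 8, 18, 36, 16]
Result: [28, 12, 31, 8, 18, 36, 16]


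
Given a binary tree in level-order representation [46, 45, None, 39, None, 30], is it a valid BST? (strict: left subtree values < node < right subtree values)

Level-order array: [46, 45, None, 39, None, 30]
Validate using subtree bounds (lo, hi): at each node, require lo < value < hi,
then recurse left with hi=value and right with lo=value.
Preorder trace (stopping at first violation):
  at node 46 with bounds (-inf, +inf): OK
  at node 45 with bounds (-inf, 46): OK
  at node 39 with bounds (-inf, 45): OK
  at node 30 with bounds (-inf, 39): OK
No violation found at any node.
Result: Valid BST


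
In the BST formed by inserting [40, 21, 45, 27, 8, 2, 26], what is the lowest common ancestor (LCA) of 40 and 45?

Tree insertion order: [40, 21, 45, 27, 8, 2, 26]
Tree (level-order array): [40, 21, 45, 8, 27, None, None, 2, None, 26]
In a BST, the LCA of p=40, q=45 is the first node v on the
root-to-leaf path with p <= v <= q (go left if both < v, right if both > v).
Walk from root:
  at 40: 40 <= 40 <= 45, this is the LCA
LCA = 40


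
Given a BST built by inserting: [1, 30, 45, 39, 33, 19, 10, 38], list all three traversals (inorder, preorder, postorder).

Tree insertion order: [1, 30, 45, 39, 33, 19, 10, 38]
Tree (level-order array): [1, None, 30, 19, 45, 10, None, 39, None, None, None, 33, None, None, 38]
Inorder (L, root, R): [1, 10, 19, 30, 33, 38, 39, 45]
Preorder (root, L, R): [1, 30, 19, 10, 45, 39, 33, 38]
Postorder (L, R, root): [10, 19, 38, 33, 39, 45, 30, 1]


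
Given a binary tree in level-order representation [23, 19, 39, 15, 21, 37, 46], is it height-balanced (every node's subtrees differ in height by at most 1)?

Tree (level-order array): [23, 19, 39, 15, 21, 37, 46]
Definition: a tree is height-balanced if, at every node, |h(left) - h(right)| <= 1 (empty subtree has height -1).
Bottom-up per-node check:
  node 15: h_left=-1, h_right=-1, diff=0 [OK], height=0
  node 21: h_left=-1, h_right=-1, diff=0 [OK], height=0
  node 19: h_left=0, h_right=0, diff=0 [OK], height=1
  node 37: h_left=-1, h_right=-1, diff=0 [OK], height=0
  node 46: h_left=-1, h_right=-1, diff=0 [OK], height=0
  node 39: h_left=0, h_right=0, diff=0 [OK], height=1
  node 23: h_left=1, h_right=1, diff=0 [OK], height=2
All nodes satisfy the balance condition.
Result: Balanced


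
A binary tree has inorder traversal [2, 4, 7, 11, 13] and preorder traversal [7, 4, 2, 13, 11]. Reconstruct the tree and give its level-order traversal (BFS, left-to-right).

Inorder:  [2, 4, 7, 11, 13]
Preorder: [7, 4, 2, 13, 11]
Algorithm: preorder visits root first, so consume preorder in order;
for each root, split the current inorder slice at that value into
left-subtree inorder and right-subtree inorder, then recurse.
Recursive splits:
  root=7; inorder splits into left=[2, 4], right=[11, 13]
  root=4; inorder splits into left=[2], right=[]
  root=2; inorder splits into left=[], right=[]
  root=13; inorder splits into left=[11], right=[]
  root=11; inorder splits into left=[], right=[]
Reconstructed level-order: [7, 4, 13, 2, 11]


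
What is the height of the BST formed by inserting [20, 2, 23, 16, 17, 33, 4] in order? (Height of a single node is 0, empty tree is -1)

Insertion order: [20, 2, 23, 16, 17, 33, 4]
Tree (level-order array): [20, 2, 23, None, 16, None, 33, 4, 17]
Compute height bottom-up (empty subtree = -1):
  height(4) = 1 + max(-1, -1) = 0
  height(17) = 1 + max(-1, -1) = 0
  height(16) = 1 + max(0, 0) = 1
  height(2) = 1 + max(-1, 1) = 2
  height(33) = 1 + max(-1, -1) = 0
  height(23) = 1 + max(-1, 0) = 1
  height(20) = 1 + max(2, 1) = 3
Height = 3


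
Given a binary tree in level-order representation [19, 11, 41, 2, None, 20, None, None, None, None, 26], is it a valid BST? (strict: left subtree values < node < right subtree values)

Level-order array: [19, 11, 41, 2, None, 20, None, None, None, None, 26]
Validate using subtree bounds (lo, hi): at each node, require lo < value < hi,
then recurse left with hi=value and right with lo=value.
Preorder trace (stopping at first violation):
  at node 19 with bounds (-inf, +inf): OK
  at node 11 with bounds (-inf, 19): OK
  at node 2 with bounds (-inf, 11): OK
  at node 41 with bounds (19, +inf): OK
  at node 20 with bounds (19, 41): OK
  at node 26 with bounds (20, 41): OK
No violation found at any node.
Result: Valid BST


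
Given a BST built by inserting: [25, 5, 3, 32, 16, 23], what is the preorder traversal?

Tree insertion order: [25, 5, 3, 32, 16, 23]
Tree (level-order array): [25, 5, 32, 3, 16, None, None, None, None, None, 23]
Preorder traversal: [25, 5, 3, 16, 23, 32]


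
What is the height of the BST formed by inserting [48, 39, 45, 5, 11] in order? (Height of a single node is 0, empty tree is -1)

Insertion order: [48, 39, 45, 5, 11]
Tree (level-order array): [48, 39, None, 5, 45, None, 11]
Compute height bottom-up (empty subtree = -1):
  height(11) = 1 + max(-1, -1) = 0
  height(5) = 1 + max(-1, 0) = 1
  height(45) = 1 + max(-1, -1) = 0
  height(39) = 1 + max(1, 0) = 2
  height(48) = 1 + max(2, -1) = 3
Height = 3


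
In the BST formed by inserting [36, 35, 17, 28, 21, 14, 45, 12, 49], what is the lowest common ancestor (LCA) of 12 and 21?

Tree insertion order: [36, 35, 17, 28, 21, 14, 45, 12, 49]
Tree (level-order array): [36, 35, 45, 17, None, None, 49, 14, 28, None, None, 12, None, 21]
In a BST, the LCA of p=12, q=21 is the first node v on the
root-to-leaf path with p <= v <= q (go left if both < v, right if both > v).
Walk from root:
  at 36: both 12 and 21 < 36, go left
  at 35: both 12 and 21 < 35, go left
  at 17: 12 <= 17 <= 21, this is the LCA
LCA = 17


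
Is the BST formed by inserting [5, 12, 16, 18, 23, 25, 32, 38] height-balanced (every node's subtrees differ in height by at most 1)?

Tree (level-order array): [5, None, 12, None, 16, None, 18, None, 23, None, 25, None, 32, None, 38]
Definition: a tree is height-balanced if, at every node, |h(left) - h(right)| <= 1 (empty subtree has height -1).
Bottom-up per-node check:
  node 38: h_left=-1, h_right=-1, diff=0 [OK], height=0
  node 32: h_left=-1, h_right=0, diff=1 [OK], height=1
  node 25: h_left=-1, h_right=1, diff=2 [FAIL (|-1-1|=2 > 1)], height=2
  node 23: h_left=-1, h_right=2, diff=3 [FAIL (|-1-2|=3 > 1)], height=3
  node 18: h_left=-1, h_right=3, diff=4 [FAIL (|-1-3|=4 > 1)], height=4
  node 16: h_left=-1, h_right=4, diff=5 [FAIL (|-1-4|=5 > 1)], height=5
  node 12: h_left=-1, h_right=5, diff=6 [FAIL (|-1-5|=6 > 1)], height=6
  node 5: h_left=-1, h_right=6, diff=7 [FAIL (|-1-6|=7 > 1)], height=7
Node 25 violates the condition: |-1 - 1| = 2 > 1.
Result: Not balanced


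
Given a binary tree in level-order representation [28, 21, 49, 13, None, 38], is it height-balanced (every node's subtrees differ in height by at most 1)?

Tree (level-order array): [28, 21, 49, 13, None, 38]
Definition: a tree is height-balanced if, at every node, |h(left) - h(right)| <= 1 (empty subtree has height -1).
Bottom-up per-node check:
  node 13: h_left=-1, h_right=-1, diff=0 [OK], height=0
  node 21: h_left=0, h_right=-1, diff=1 [OK], height=1
  node 38: h_left=-1, h_right=-1, diff=0 [OK], height=0
  node 49: h_left=0, h_right=-1, diff=1 [OK], height=1
  node 28: h_left=1, h_right=1, diff=0 [OK], height=2
All nodes satisfy the balance condition.
Result: Balanced


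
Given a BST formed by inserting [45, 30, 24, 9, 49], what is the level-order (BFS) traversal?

Tree insertion order: [45, 30, 24, 9, 49]
Tree (level-order array): [45, 30, 49, 24, None, None, None, 9]
BFS from the root, enqueuing left then right child of each popped node:
  queue [45] -> pop 45, enqueue [30, 49], visited so far: [45]
  queue [30, 49] -> pop 30, enqueue [24], visited so far: [45, 30]
  queue [49, 24] -> pop 49, enqueue [none], visited so far: [45, 30, 49]
  queue [24] -> pop 24, enqueue [9], visited so far: [45, 30, 49, 24]
  queue [9] -> pop 9, enqueue [none], visited so far: [45, 30, 49, 24, 9]
Result: [45, 30, 49, 24, 9]


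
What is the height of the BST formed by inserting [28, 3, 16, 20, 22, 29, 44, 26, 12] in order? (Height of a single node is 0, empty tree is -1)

Insertion order: [28, 3, 16, 20, 22, 29, 44, 26, 12]
Tree (level-order array): [28, 3, 29, None, 16, None, 44, 12, 20, None, None, None, None, None, 22, None, 26]
Compute height bottom-up (empty subtree = -1):
  height(12) = 1 + max(-1, -1) = 0
  height(26) = 1 + max(-1, -1) = 0
  height(22) = 1 + max(-1, 0) = 1
  height(20) = 1 + max(-1, 1) = 2
  height(16) = 1 + max(0, 2) = 3
  height(3) = 1 + max(-1, 3) = 4
  height(44) = 1 + max(-1, -1) = 0
  height(29) = 1 + max(-1, 0) = 1
  height(28) = 1 + max(4, 1) = 5
Height = 5


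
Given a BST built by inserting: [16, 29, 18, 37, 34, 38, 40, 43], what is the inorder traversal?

Tree insertion order: [16, 29, 18, 37, 34, 38, 40, 43]
Tree (level-order array): [16, None, 29, 18, 37, None, None, 34, 38, None, None, None, 40, None, 43]
Inorder traversal: [16, 18, 29, 34, 37, 38, 40, 43]


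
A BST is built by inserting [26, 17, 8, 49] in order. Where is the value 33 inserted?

Starting tree (level order): [26, 17, 49, 8]
Insertion path: 26 -> 49
Result: insert 33 as left child of 49
Final tree (level order): [26, 17, 49, 8, None, 33]


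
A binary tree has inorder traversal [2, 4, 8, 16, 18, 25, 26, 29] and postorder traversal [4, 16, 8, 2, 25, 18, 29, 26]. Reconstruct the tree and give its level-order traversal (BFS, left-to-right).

Inorder:   [2, 4, 8, 16, 18, 25, 26, 29]
Postorder: [4, 16, 8, 2, 25, 18, 29, 26]
Algorithm: postorder visits root last, so walk postorder right-to-left;
each value is the root of the current inorder slice — split it at that
value, recurse on the right subtree first, then the left.
Recursive splits:
  root=26; inorder splits into left=[2, 4, 8, 16, 18, 25], right=[29]
  root=29; inorder splits into left=[], right=[]
  root=18; inorder splits into left=[2, 4, 8, 16], right=[25]
  root=25; inorder splits into left=[], right=[]
  root=2; inorder splits into left=[], right=[4, 8, 16]
  root=8; inorder splits into left=[4], right=[16]
  root=16; inorder splits into left=[], right=[]
  root=4; inorder splits into left=[], right=[]
Reconstructed level-order: [26, 18, 29, 2, 25, 8, 4, 16]


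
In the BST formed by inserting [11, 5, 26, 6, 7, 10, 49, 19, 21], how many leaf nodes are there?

Tree built from: [11, 5, 26, 6, 7, 10, 49, 19, 21]
Tree (level-order array): [11, 5, 26, None, 6, 19, 49, None, 7, None, 21, None, None, None, 10]
Rule: A leaf has 0 children.
Per-node child counts:
  node 11: 2 child(ren)
  node 5: 1 child(ren)
  node 6: 1 child(ren)
  node 7: 1 child(ren)
  node 10: 0 child(ren)
  node 26: 2 child(ren)
  node 19: 1 child(ren)
  node 21: 0 child(ren)
  node 49: 0 child(ren)
Matching nodes: [10, 21, 49]
Count of leaf nodes: 3


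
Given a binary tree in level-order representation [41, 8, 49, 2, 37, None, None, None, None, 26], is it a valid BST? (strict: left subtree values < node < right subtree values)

Level-order array: [41, 8, 49, 2, 37, None, None, None, None, 26]
Validate using subtree bounds (lo, hi): at each node, require lo < value < hi,
then recurse left with hi=value and right with lo=value.
Preorder trace (stopping at first violation):
  at node 41 with bounds (-inf, +inf): OK
  at node 8 with bounds (-inf, 41): OK
  at node 2 with bounds (-inf, 8): OK
  at node 37 with bounds (8, 41): OK
  at node 26 with bounds (8, 37): OK
  at node 49 with bounds (41, +inf): OK
No violation found at any node.
Result: Valid BST


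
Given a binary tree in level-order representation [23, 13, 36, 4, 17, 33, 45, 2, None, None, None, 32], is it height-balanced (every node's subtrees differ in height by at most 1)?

Tree (level-order array): [23, 13, 36, 4, 17, 33, 45, 2, None, None, None, 32]
Definition: a tree is height-balanced if, at every node, |h(left) - h(right)| <= 1 (empty subtree has height -1).
Bottom-up per-node check:
  node 2: h_left=-1, h_right=-1, diff=0 [OK], height=0
  node 4: h_left=0, h_right=-1, diff=1 [OK], height=1
  node 17: h_left=-1, h_right=-1, diff=0 [OK], height=0
  node 13: h_left=1, h_right=0, diff=1 [OK], height=2
  node 32: h_left=-1, h_right=-1, diff=0 [OK], height=0
  node 33: h_left=0, h_right=-1, diff=1 [OK], height=1
  node 45: h_left=-1, h_right=-1, diff=0 [OK], height=0
  node 36: h_left=1, h_right=0, diff=1 [OK], height=2
  node 23: h_left=2, h_right=2, diff=0 [OK], height=3
All nodes satisfy the balance condition.
Result: Balanced


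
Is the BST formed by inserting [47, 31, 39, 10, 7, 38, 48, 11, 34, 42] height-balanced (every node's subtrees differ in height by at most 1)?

Tree (level-order array): [47, 31, 48, 10, 39, None, None, 7, 11, 38, 42, None, None, None, None, 34]
Definition: a tree is height-balanced if, at every node, |h(left) - h(right)| <= 1 (empty subtree has height -1).
Bottom-up per-node check:
  node 7: h_left=-1, h_right=-1, diff=0 [OK], height=0
  node 11: h_left=-1, h_right=-1, diff=0 [OK], height=0
  node 10: h_left=0, h_right=0, diff=0 [OK], height=1
  node 34: h_left=-1, h_right=-1, diff=0 [OK], height=0
  node 38: h_left=0, h_right=-1, diff=1 [OK], height=1
  node 42: h_left=-1, h_right=-1, diff=0 [OK], height=0
  node 39: h_left=1, h_right=0, diff=1 [OK], height=2
  node 31: h_left=1, h_right=2, diff=1 [OK], height=3
  node 48: h_left=-1, h_right=-1, diff=0 [OK], height=0
  node 47: h_left=3, h_right=0, diff=3 [FAIL (|3-0|=3 > 1)], height=4
Node 47 violates the condition: |3 - 0| = 3 > 1.
Result: Not balanced


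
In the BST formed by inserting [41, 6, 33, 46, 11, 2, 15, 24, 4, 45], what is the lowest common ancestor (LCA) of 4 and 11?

Tree insertion order: [41, 6, 33, 46, 11, 2, 15, 24, 4, 45]
Tree (level-order array): [41, 6, 46, 2, 33, 45, None, None, 4, 11, None, None, None, None, None, None, 15, None, 24]
In a BST, the LCA of p=4, q=11 is the first node v on the
root-to-leaf path with p <= v <= q (go left if both < v, right if both > v).
Walk from root:
  at 41: both 4 and 11 < 41, go left
  at 6: 4 <= 6 <= 11, this is the LCA
LCA = 6


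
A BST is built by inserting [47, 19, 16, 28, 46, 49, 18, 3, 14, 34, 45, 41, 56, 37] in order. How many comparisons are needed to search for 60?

Search path for 60: 47 -> 49 -> 56
Found: False
Comparisons: 3


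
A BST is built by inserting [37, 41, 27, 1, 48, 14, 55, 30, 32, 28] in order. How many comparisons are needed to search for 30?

Search path for 30: 37 -> 27 -> 30
Found: True
Comparisons: 3


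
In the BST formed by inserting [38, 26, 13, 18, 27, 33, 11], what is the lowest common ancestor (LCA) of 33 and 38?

Tree insertion order: [38, 26, 13, 18, 27, 33, 11]
Tree (level-order array): [38, 26, None, 13, 27, 11, 18, None, 33]
In a BST, the LCA of p=33, q=38 is the first node v on the
root-to-leaf path with p <= v <= q (go left if both < v, right if both > v).
Walk from root:
  at 38: 33 <= 38 <= 38, this is the LCA
LCA = 38


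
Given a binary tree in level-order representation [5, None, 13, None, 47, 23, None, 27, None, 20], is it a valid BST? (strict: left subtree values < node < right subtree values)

Level-order array: [5, None, 13, None, 47, 23, None, 27, None, 20]
Validate using subtree bounds (lo, hi): at each node, require lo < value < hi,
then recurse left with hi=value and right with lo=value.
Preorder trace (stopping at first violation):
  at node 5 with bounds (-inf, +inf): OK
  at node 13 with bounds (5, +inf): OK
  at node 47 with bounds (13, +inf): OK
  at node 23 with bounds (13, 47): OK
  at node 27 with bounds (13, 23): VIOLATION
Node 27 violates its bound: not (13 < 27 < 23).
Result: Not a valid BST


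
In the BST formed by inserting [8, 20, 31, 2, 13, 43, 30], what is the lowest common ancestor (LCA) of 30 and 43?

Tree insertion order: [8, 20, 31, 2, 13, 43, 30]
Tree (level-order array): [8, 2, 20, None, None, 13, 31, None, None, 30, 43]
In a BST, the LCA of p=30, q=43 is the first node v on the
root-to-leaf path with p <= v <= q (go left if both < v, right if both > v).
Walk from root:
  at 8: both 30 and 43 > 8, go right
  at 20: both 30 and 43 > 20, go right
  at 31: 30 <= 31 <= 43, this is the LCA
LCA = 31


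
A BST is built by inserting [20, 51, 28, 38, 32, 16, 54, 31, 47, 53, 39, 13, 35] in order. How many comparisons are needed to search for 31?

Search path for 31: 20 -> 51 -> 28 -> 38 -> 32 -> 31
Found: True
Comparisons: 6


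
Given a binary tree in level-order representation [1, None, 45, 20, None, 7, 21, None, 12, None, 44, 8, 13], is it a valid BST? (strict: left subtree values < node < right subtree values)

Level-order array: [1, None, 45, 20, None, 7, 21, None, 12, None, 44, 8, 13]
Validate using subtree bounds (lo, hi): at each node, require lo < value < hi,
then recurse left with hi=value and right with lo=value.
Preorder trace (stopping at first violation):
  at node 1 with bounds (-inf, +inf): OK
  at node 45 with bounds (1, +inf): OK
  at node 20 with bounds (1, 45): OK
  at node 7 with bounds (1, 20): OK
  at node 12 with bounds (7, 20): OK
  at node 8 with bounds (7, 12): OK
  at node 13 with bounds (12, 20): OK
  at node 21 with bounds (20, 45): OK
  at node 44 with bounds (21, 45): OK
No violation found at any node.
Result: Valid BST


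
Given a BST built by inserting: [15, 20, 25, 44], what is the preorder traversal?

Tree insertion order: [15, 20, 25, 44]
Tree (level-order array): [15, None, 20, None, 25, None, 44]
Preorder traversal: [15, 20, 25, 44]


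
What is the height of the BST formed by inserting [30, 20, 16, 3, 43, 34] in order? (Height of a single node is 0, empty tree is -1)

Insertion order: [30, 20, 16, 3, 43, 34]
Tree (level-order array): [30, 20, 43, 16, None, 34, None, 3]
Compute height bottom-up (empty subtree = -1):
  height(3) = 1 + max(-1, -1) = 0
  height(16) = 1 + max(0, -1) = 1
  height(20) = 1 + max(1, -1) = 2
  height(34) = 1 + max(-1, -1) = 0
  height(43) = 1 + max(0, -1) = 1
  height(30) = 1 + max(2, 1) = 3
Height = 3
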